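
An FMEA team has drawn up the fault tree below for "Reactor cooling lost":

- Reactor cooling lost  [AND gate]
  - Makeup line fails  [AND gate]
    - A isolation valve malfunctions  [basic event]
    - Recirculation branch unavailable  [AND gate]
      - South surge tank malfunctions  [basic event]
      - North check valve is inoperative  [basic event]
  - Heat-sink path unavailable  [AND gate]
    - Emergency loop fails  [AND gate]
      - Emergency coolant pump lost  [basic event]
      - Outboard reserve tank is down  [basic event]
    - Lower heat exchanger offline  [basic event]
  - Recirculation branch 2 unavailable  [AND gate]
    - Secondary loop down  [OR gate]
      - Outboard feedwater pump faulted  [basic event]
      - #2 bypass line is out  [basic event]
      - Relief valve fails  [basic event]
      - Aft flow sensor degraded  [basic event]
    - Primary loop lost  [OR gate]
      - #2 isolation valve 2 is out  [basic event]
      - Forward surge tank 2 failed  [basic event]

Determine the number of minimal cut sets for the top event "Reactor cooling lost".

Recirculation branch unavailable [AND]: one cut set from each child combined → 1 × 1 = 1 cut set(s).
Makeup line fails [AND]: one cut set from each child combined → 1 × 1 = 1 cut set(s).
Emergency loop fails [AND]: one cut set from each child combined → 1 × 1 = 1 cut set(s).
Heat-sink path unavailable [AND]: one cut set from each child combined → 1 × 1 = 1 cut set(s).
Secondary loop down [OR]: union of children's cut sets → 4 cut set(s).
Primary loop lost [OR]: union of children's cut sets → 2 cut set(s).
Recirculation branch 2 unavailable [AND]: one cut set from each child combined → 4 × 2 = 8 cut set(s).
Reactor cooling lost [AND]: one cut set from each child combined → 1 × 1 × 8 = 8 cut set(s).
Minimal cut sets: {#2 isolation valve 2 is out, A isolation valve malfunctions, Emergency coolant pump lost, Lower heat exchanger offline, North check valve is inoperative, Outboard feedwater pump faulted, Outboard reserve tank is down, South surge tank malfunctions}; {A isolation valve malfunctions, Emergency coolant pump lost, Forward surge tank 2 failed, Lower heat exchanger offline, North check valve is inoperative, Outboard feedwater pump faulted, Outboard reserve tank is down, South surge tank malfunctions}; {#2 bypass line is out, #2 isolation valve 2 is out, A isolation valve malfunctions, Emergency coolant pump lost, Lower heat exchanger offline, North check valve is inoperative, Outboard reserve tank is down, South surge tank malfunctions}; {#2 bypass line is out, A isolation valve malfunctions, Emergency coolant pump lost, Forward surge tank 2 failed, Lower heat exchanger offline, North check valve is inoperative, Outboard reserve tank is down, South surge tank malfunctions}; {#2 isolation valve 2 is out, A isolation valve malfunctions, Emergency coolant pump lost, Lower heat exchanger offline, North check valve is inoperative, Outboard reserve tank is down, Relief valve fails, South surge tank malfunctions}; {A isolation valve malfunctions, Emergency coolant pump lost, Forward surge tank 2 failed, Lower heat exchanger offline, North check valve is inoperative, Outboard reserve tank is down, Relief valve fails, South surge tank malfunctions}; {#2 isolation valve 2 is out, A isolation valve malfunctions, Aft flow sensor degraded, Emergency coolant pump lost, Lower heat exchanger offline, North check valve is inoperative, Outboard reserve tank is down, South surge tank malfunctions}; {A isolation valve malfunctions, Aft flow sensor degraded, Emergency coolant pump lost, Forward surge tank 2 failed, Lower heat exchanger offline, North check valve is inoperative, Outboard reserve tank is down, South surge tank malfunctions}.

8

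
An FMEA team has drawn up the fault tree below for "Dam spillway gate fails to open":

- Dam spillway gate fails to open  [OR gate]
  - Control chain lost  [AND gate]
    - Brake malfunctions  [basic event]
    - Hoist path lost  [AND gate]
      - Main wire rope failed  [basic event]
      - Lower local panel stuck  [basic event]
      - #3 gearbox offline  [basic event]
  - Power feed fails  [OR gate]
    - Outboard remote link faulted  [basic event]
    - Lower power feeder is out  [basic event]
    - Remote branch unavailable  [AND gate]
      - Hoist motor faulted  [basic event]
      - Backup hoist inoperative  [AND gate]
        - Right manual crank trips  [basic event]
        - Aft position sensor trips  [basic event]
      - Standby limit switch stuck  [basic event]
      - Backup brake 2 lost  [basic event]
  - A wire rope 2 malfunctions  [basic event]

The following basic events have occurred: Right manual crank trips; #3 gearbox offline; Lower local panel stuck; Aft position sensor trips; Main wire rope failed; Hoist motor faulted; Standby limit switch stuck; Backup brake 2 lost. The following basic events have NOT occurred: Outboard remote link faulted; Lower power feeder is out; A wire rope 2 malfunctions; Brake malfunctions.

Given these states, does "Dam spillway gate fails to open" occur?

Hoist path lost [AND]: Main wire rope failed=occurs, Lower local panel stuck=occurs, #3 gearbox offline=occurs → all inputs occur → occurs.
Control chain lost [AND]: Brake malfunctions=not, Hoist path lost=occurs → not all inputs occur → does not occur.
Backup hoist inoperative [AND]: Right manual crank trips=occurs, Aft position sensor trips=occurs → all inputs occur → occurs.
Remote branch unavailable [AND]: Hoist motor faulted=occurs, Backup hoist inoperative=occurs, Standby limit switch stuck=occurs, Backup brake 2 lost=occurs → all inputs occur → occurs.
Power feed fails [OR]: Outboard remote link faulted=not, Lower power feeder is out=not, Remote branch unavailable=occurs → at least one input occurs → occurs.
Dam spillway gate fails to open [OR]: Control chain lost=not, Power feed fails=occurs, A wire rope 2 malfunctions=not → at least one input occurs → occurs.

Yes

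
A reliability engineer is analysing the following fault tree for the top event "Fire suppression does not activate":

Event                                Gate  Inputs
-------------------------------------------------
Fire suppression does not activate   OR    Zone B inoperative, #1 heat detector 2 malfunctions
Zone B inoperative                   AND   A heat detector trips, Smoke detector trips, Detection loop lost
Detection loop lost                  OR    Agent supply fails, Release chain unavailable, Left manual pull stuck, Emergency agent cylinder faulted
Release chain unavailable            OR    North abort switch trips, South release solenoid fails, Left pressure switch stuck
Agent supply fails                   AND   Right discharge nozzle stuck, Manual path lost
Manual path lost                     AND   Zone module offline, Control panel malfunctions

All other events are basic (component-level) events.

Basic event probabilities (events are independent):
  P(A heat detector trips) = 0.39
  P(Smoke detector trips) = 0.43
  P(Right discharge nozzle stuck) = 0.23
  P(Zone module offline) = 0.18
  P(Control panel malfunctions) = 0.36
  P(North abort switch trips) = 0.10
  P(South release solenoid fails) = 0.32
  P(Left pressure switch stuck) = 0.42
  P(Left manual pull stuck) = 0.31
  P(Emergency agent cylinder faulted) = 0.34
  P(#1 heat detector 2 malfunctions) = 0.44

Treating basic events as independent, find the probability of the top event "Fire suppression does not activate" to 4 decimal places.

P(Manual path lost) [AND] = 0.18 × 0.36 = 0.064800
P(Agent supply fails) [AND] = 0.23 × 0.064800 = 0.014904
P(Release chain unavailable) [OR] = 1 − (1−0.10) × (1−0.32) × (1−0.42) = 0.645040
P(Detection loop lost) [OR] = 1 − (1−0.014904) × (1−0.645040) × (1−0.31) × (1−0.34) = 0.840760
P(Zone B inoperative) [AND] = 0.39 × 0.43 × 0.840760 = 0.140995
P(Fire suppression does not activate) [OR] = 1 − (1−0.140995) × (1−0.44) = 0.518957
Rounded to 4 decimal places: P(Fire suppression does not activate) ≈ 0.5190.

0.5190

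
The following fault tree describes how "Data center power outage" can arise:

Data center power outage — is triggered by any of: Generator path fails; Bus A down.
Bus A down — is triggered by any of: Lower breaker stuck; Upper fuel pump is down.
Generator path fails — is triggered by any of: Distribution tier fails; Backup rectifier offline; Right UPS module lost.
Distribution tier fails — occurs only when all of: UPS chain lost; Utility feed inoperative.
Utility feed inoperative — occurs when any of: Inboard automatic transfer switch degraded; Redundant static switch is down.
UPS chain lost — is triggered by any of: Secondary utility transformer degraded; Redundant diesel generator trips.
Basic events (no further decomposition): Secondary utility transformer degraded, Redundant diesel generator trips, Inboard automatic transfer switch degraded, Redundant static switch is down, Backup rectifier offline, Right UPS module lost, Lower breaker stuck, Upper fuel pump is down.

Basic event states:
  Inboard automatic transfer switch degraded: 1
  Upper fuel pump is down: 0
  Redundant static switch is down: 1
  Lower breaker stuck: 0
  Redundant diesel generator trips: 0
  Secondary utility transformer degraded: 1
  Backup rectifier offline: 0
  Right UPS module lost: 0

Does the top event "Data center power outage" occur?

Yes

UPS chain lost [OR]: Secondary utility transformer degraded=occurs, Redundant diesel generator trips=not → at least one input occurs → occurs.
Utility feed inoperative [OR]: Inboard automatic transfer switch degraded=occurs, Redundant static switch is down=occurs → at least one input occurs → occurs.
Distribution tier fails [AND]: UPS chain lost=occurs, Utility feed inoperative=occurs → all inputs occur → occurs.
Generator path fails [OR]: Distribution tier fails=occurs, Backup rectifier offline=not, Right UPS module lost=not → at least one input occurs → occurs.
Bus A down [OR]: Lower breaker stuck=not, Upper fuel pump is down=not → no input occurs → does not occur.
Data center power outage [OR]: Generator path fails=occurs, Bus A down=not → at least one input occurs → occurs.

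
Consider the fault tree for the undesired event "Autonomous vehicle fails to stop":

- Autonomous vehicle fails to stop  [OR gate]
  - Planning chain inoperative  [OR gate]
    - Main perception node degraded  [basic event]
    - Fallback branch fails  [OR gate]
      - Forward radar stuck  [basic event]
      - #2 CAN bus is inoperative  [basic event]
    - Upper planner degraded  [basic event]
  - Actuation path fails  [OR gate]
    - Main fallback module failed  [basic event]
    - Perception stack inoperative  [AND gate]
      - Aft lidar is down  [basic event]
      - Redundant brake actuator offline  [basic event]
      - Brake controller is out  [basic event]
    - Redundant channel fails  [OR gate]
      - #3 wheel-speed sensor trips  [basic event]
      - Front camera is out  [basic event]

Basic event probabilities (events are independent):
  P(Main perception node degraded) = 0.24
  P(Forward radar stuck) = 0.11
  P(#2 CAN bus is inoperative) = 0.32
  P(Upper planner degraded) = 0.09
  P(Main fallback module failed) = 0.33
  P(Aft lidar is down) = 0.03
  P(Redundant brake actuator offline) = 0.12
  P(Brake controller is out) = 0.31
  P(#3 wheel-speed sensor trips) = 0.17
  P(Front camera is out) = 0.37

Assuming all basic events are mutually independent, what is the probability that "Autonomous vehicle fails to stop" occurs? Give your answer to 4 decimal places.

0.8535

P(Fallback branch fails) [OR] = 1 − (1−0.11) × (1−0.32) = 0.394800
P(Planning chain inoperative) [OR] = 1 − (1−0.24) × (1−0.394800) × (1−0.09) = 0.581444
P(Perception stack inoperative) [AND] = 0.03 × 0.12 × 0.31 = 0.001116
P(Redundant channel fails) [OR] = 1 − (1−0.17) × (1−0.37) = 0.477100
P(Actuation path fails) [OR] = 1 − (1−0.33) × (1−0.001116) × (1−0.477100) = 0.650048
P(Autonomous vehicle fails to stop) [OR] = 1 − (1−0.581444) × (1−0.650048) = 0.853525
Rounded to 4 decimal places: P(Autonomous vehicle fails to stop) ≈ 0.8535.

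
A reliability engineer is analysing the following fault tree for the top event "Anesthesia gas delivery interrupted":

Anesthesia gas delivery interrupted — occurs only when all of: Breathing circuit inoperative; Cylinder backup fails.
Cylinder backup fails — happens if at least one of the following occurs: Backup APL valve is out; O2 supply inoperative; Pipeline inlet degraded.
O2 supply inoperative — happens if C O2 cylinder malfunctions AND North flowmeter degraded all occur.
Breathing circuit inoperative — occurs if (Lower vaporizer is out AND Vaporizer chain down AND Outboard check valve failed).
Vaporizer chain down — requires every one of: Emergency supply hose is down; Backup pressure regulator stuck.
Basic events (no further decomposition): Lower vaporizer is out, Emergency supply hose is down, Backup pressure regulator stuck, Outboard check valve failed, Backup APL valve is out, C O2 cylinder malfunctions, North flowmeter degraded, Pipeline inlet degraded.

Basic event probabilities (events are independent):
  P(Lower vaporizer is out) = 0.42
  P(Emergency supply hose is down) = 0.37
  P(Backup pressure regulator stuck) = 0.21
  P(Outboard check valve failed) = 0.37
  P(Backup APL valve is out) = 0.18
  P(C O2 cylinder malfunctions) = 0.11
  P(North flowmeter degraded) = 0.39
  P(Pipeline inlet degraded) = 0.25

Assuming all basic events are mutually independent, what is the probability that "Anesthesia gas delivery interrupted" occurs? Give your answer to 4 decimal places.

P(Vaporizer chain down) [AND] = 0.37 × 0.21 = 0.077700
P(Breathing circuit inoperative) [AND] = 0.42 × 0.077700 × 0.37 = 0.012075
P(O2 supply inoperative) [AND] = 0.11 × 0.39 = 0.042900
P(Cylinder backup fails) [OR] = 1 − (1−0.18) × (1−0.042900) × (1−0.25) = 0.411384
P(Anesthesia gas delivery interrupted) [AND] = 0.012075 × 0.411384 = 0.004967
Rounded to 4 decimal places: P(Anesthesia gas delivery interrupted) ≈ 0.0050.

0.0050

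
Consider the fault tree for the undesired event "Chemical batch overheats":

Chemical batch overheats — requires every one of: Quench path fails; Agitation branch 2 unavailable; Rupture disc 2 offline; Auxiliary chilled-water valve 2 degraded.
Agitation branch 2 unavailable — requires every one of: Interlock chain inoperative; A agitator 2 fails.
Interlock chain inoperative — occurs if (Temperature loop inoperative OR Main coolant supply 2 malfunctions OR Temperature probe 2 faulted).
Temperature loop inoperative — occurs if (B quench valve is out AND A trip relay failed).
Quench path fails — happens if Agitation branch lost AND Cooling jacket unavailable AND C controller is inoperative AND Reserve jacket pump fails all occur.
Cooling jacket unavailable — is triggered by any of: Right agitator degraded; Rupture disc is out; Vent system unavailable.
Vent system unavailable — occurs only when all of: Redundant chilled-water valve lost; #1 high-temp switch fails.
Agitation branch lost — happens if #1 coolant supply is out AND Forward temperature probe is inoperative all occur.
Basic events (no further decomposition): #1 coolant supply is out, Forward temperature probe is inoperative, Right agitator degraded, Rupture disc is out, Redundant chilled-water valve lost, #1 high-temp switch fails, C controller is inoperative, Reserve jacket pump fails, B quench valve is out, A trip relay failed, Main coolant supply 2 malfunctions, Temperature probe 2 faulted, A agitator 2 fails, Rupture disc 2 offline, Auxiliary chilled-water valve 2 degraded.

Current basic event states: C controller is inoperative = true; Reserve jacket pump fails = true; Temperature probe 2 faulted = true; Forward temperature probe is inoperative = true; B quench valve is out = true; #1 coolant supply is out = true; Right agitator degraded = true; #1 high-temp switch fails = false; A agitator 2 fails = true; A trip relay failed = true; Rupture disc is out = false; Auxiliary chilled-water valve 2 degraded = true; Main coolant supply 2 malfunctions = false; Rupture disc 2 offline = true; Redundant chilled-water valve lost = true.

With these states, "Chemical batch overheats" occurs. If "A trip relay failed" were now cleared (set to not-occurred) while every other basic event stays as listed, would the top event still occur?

Yes

Counterfactual: set "A trip relay failed" to not occurred.
Agitation branch lost [AND]: #1 coolant supply is out=occurs, Forward temperature probe is inoperative=occurs → all inputs occur → occurs.
Vent system unavailable [AND]: Redundant chilled-water valve lost=occurs, #1 high-temp switch fails=not → not all inputs occur → does not occur.
Cooling jacket unavailable [OR]: Right agitator degraded=occurs, Rupture disc is out=not, Vent system unavailable=not → at least one input occurs → occurs.
Quench path fails [AND]: Agitation branch lost=occurs, Cooling jacket unavailable=occurs, C controller is inoperative=occurs, Reserve jacket pump fails=occurs → all inputs occur → occurs.
Temperature loop inoperative [AND]: B quench valve is out=occurs, A trip relay failed=not → not all inputs occur → does not occur.
Interlock chain inoperative [OR]: Temperature loop inoperative=not, Main coolant supply 2 malfunctions=not, Temperature probe 2 faulted=occurs → at least one input occurs → occurs.
Agitation branch 2 unavailable [AND]: Interlock chain inoperative=occurs, A agitator 2 fails=occurs → all inputs occur → occurs.
Chemical batch overheats [AND]: Quench path fails=occurs, Agitation branch 2 unavailable=occurs, Rupture disc 2 offline=occurs, Auxiliary chilled-water valve 2 degraded=occurs → all inputs occur → occurs.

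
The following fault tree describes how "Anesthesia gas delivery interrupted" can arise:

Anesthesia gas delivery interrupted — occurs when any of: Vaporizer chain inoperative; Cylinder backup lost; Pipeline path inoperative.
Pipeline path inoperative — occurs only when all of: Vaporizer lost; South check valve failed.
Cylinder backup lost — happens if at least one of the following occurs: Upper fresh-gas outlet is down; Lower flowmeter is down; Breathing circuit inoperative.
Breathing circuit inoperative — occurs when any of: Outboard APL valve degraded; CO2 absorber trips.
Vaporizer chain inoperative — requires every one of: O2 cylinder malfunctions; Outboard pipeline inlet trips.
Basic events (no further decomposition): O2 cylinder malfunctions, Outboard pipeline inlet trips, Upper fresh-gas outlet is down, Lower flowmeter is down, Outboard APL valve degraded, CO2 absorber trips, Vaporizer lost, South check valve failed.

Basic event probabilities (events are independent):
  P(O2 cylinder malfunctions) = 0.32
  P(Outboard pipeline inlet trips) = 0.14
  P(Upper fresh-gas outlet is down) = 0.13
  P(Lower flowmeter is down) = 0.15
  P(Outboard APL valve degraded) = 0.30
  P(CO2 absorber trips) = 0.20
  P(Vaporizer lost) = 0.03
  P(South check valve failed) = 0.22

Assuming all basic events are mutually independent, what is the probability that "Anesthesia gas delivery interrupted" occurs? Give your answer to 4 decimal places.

P(Vaporizer chain inoperative) [AND] = 0.32 × 0.14 = 0.044800
P(Breathing circuit inoperative) [OR] = 1 − (1−0.30) × (1−0.20) = 0.440000
P(Cylinder backup lost) [OR] = 1 − (1−0.13) × (1−0.15) × (1−0.440000) = 0.585880
P(Pipeline path inoperative) [AND] = 0.03 × 0.22 = 0.006600
P(Anesthesia gas delivery interrupted) [OR] = 1 − (1−0.044800) × (1−0.585880) × (1−0.006600) = 0.607043
Rounded to 4 decimal places: P(Anesthesia gas delivery interrupted) ≈ 0.6070.

0.6070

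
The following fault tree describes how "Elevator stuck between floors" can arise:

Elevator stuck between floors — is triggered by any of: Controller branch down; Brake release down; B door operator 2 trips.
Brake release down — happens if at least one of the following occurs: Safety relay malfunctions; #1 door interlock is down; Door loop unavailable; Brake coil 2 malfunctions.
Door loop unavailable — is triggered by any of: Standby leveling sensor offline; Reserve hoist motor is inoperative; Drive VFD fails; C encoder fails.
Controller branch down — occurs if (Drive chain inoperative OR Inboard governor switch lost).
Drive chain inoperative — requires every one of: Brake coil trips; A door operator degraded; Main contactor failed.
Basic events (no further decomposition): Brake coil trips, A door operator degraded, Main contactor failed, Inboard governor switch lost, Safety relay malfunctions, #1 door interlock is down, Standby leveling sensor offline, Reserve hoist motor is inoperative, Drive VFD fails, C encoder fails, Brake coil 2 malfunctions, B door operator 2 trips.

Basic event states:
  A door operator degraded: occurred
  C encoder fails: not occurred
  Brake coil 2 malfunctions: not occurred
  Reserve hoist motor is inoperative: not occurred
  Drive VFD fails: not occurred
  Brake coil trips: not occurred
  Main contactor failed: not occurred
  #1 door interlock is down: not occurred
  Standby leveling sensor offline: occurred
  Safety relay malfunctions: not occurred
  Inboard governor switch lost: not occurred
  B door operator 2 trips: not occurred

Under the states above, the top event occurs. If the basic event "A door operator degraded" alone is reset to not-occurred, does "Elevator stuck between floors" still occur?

Counterfactual: set "A door operator degraded" to not occurred.
Drive chain inoperative [AND]: Brake coil trips=not, A door operator degraded=not, Main contactor failed=not → not all inputs occur → does not occur.
Controller branch down [OR]: Drive chain inoperative=not, Inboard governor switch lost=not → no input occurs → does not occur.
Door loop unavailable [OR]: Standby leveling sensor offline=occurs, Reserve hoist motor is inoperative=not, Drive VFD fails=not, C encoder fails=not → at least one input occurs → occurs.
Brake release down [OR]: Safety relay malfunctions=not, #1 door interlock is down=not, Door loop unavailable=occurs, Brake coil 2 malfunctions=not → at least one input occurs → occurs.
Elevator stuck between floors [OR]: Controller branch down=not, Brake release down=occurs, B door operator 2 trips=not → at least one input occurs → occurs.

Yes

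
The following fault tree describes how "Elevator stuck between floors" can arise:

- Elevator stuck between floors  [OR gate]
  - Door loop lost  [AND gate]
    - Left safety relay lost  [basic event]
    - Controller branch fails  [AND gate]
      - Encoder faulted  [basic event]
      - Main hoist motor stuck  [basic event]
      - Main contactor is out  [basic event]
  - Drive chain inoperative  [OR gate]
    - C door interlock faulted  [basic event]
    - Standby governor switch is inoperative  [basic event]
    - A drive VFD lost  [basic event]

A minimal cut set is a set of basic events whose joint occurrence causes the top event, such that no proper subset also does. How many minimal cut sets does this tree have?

4

Controller branch fails [AND]: one cut set from each child combined → 1 × 1 × 1 = 1 cut set(s).
Door loop lost [AND]: one cut set from each child combined → 1 × 1 = 1 cut set(s).
Drive chain inoperative [OR]: union of children's cut sets → 3 cut set(s).
Elevator stuck between floors [OR]: union of children's cut sets → 4 cut set(s).
Minimal cut sets: {Encoder faulted, Left safety relay lost, Main contactor is out, Main hoist motor stuck}; {C door interlock faulted}; {Standby governor switch is inoperative}; {A drive VFD lost}.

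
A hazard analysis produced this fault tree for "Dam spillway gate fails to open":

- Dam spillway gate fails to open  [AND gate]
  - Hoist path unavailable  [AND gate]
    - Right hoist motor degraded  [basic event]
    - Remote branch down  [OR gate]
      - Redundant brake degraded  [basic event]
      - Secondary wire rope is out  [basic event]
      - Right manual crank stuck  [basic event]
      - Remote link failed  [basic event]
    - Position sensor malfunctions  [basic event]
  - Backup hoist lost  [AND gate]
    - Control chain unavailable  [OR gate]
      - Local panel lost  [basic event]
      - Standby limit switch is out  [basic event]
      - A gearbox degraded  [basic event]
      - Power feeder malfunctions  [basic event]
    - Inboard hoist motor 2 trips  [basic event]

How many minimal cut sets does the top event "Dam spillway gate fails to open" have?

Remote branch down [OR]: union of children's cut sets → 4 cut set(s).
Hoist path unavailable [AND]: one cut set from each child combined → 1 × 4 × 1 = 4 cut set(s).
Control chain unavailable [OR]: union of children's cut sets → 4 cut set(s).
Backup hoist lost [AND]: one cut set from each child combined → 4 × 1 = 4 cut set(s).
Dam spillway gate fails to open [AND]: one cut set from each child combined → 4 × 4 = 16 cut set(s).

16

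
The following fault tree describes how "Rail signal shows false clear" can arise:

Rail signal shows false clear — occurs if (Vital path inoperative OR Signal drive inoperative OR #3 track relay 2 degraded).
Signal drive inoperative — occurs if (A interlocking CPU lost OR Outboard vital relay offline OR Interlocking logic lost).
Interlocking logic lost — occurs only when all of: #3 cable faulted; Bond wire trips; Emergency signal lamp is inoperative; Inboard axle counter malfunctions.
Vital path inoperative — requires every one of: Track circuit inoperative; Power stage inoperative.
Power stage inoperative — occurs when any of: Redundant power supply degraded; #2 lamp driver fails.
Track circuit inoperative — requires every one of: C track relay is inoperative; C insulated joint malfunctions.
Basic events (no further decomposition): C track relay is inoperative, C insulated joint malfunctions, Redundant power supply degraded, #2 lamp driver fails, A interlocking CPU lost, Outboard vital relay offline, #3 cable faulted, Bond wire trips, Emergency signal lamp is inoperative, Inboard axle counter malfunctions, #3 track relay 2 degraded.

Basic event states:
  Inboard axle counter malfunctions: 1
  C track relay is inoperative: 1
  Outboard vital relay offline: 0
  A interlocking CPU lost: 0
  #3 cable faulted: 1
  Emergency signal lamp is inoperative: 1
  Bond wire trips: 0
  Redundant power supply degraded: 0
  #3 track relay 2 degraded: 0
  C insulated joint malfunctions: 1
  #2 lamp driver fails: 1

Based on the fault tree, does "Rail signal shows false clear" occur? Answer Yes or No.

Track circuit inoperative [AND]: C track relay is inoperative=occurs, C insulated joint malfunctions=occurs → all inputs occur → occurs.
Power stage inoperative [OR]: Redundant power supply degraded=not, #2 lamp driver fails=occurs → at least one input occurs → occurs.
Vital path inoperative [AND]: Track circuit inoperative=occurs, Power stage inoperative=occurs → all inputs occur → occurs.
Interlocking logic lost [AND]: #3 cable faulted=occurs, Bond wire trips=not, Emergency signal lamp is inoperative=occurs, Inboard axle counter malfunctions=occurs → not all inputs occur → does not occur.
Signal drive inoperative [OR]: A interlocking CPU lost=not, Outboard vital relay offline=not, Interlocking logic lost=not → no input occurs → does not occur.
Rail signal shows false clear [OR]: Vital path inoperative=occurs, Signal drive inoperative=not, #3 track relay 2 degraded=not → at least one input occurs → occurs.

Yes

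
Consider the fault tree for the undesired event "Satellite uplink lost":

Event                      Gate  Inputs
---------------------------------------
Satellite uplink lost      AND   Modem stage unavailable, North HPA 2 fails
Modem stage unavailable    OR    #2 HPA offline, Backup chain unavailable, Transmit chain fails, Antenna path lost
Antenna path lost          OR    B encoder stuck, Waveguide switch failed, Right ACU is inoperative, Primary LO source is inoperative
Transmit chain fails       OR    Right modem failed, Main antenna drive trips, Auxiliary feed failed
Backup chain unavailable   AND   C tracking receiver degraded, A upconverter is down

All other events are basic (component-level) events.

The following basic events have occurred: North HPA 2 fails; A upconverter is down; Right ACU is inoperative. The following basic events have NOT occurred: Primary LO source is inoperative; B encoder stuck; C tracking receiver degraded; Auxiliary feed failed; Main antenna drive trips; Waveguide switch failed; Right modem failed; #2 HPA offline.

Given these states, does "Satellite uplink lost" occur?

Backup chain unavailable [AND]: C tracking receiver degraded=not, A upconverter is down=occurs → not all inputs occur → does not occur.
Transmit chain fails [OR]: Right modem failed=not, Main antenna drive trips=not, Auxiliary feed failed=not → no input occurs → does not occur.
Antenna path lost [OR]: B encoder stuck=not, Waveguide switch failed=not, Right ACU is inoperative=occurs, Primary LO source is inoperative=not → at least one input occurs → occurs.
Modem stage unavailable [OR]: #2 HPA offline=not, Backup chain unavailable=not, Transmit chain fails=not, Antenna path lost=occurs → at least one input occurs → occurs.
Satellite uplink lost [AND]: Modem stage unavailable=occurs, North HPA 2 fails=occurs → all inputs occur → occurs.

Yes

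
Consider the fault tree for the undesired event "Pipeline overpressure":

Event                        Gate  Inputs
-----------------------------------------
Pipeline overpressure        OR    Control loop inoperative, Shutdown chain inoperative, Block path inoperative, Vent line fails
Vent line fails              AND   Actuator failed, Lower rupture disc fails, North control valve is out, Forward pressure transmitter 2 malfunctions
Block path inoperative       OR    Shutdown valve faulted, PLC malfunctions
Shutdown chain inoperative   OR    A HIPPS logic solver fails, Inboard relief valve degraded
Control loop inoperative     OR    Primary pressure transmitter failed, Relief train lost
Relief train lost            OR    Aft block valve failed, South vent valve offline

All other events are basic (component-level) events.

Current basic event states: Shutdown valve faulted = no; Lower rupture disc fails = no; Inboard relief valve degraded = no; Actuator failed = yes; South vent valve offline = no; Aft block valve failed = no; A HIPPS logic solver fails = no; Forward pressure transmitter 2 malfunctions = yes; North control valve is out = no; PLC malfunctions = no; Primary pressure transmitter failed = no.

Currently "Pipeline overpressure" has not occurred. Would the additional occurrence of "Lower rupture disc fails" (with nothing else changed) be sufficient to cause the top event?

Counterfactual: set "Lower rupture disc fails" to occurred.
Relief train lost [OR]: Aft block valve failed=not, South vent valve offline=not → no input occurs → does not occur.
Control loop inoperative [OR]: Primary pressure transmitter failed=not, Relief train lost=not → no input occurs → does not occur.
Shutdown chain inoperative [OR]: A HIPPS logic solver fails=not, Inboard relief valve degraded=not → no input occurs → does not occur.
Block path inoperative [OR]: Shutdown valve faulted=not, PLC malfunctions=not → no input occurs → does not occur.
Vent line fails [AND]: Actuator failed=occurs, Lower rupture disc fails=occurs, North control valve is out=not, Forward pressure transmitter 2 malfunctions=occurs → not all inputs occur → does not occur.
Pipeline overpressure [OR]: Control loop inoperative=not, Shutdown chain inoperative=not, Block path inoperative=not, Vent line fails=not → no input occurs → does not occur.

No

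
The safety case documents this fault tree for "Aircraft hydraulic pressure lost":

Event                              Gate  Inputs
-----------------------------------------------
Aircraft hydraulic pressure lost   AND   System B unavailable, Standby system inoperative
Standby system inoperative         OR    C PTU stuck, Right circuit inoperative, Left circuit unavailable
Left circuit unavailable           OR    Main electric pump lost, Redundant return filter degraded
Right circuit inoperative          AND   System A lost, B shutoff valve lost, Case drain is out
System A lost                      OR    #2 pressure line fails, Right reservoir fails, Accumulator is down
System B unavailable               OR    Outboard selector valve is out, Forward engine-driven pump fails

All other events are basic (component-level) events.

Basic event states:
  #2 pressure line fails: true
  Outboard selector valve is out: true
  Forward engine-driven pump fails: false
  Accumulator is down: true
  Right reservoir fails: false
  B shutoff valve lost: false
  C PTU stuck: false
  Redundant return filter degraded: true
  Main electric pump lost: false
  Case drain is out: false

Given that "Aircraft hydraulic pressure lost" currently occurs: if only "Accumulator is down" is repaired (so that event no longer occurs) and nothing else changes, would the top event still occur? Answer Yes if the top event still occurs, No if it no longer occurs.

Yes

Counterfactual: set "Accumulator is down" to not occurred.
System B unavailable [OR]: Outboard selector valve is out=occurs, Forward engine-driven pump fails=not → at least one input occurs → occurs.
System A lost [OR]: #2 pressure line fails=occurs, Right reservoir fails=not, Accumulator is down=not → at least one input occurs → occurs.
Right circuit inoperative [AND]: System A lost=occurs, B shutoff valve lost=not, Case drain is out=not → not all inputs occur → does not occur.
Left circuit unavailable [OR]: Main electric pump lost=not, Redundant return filter degraded=occurs → at least one input occurs → occurs.
Standby system inoperative [OR]: C PTU stuck=not, Right circuit inoperative=not, Left circuit unavailable=occurs → at least one input occurs → occurs.
Aircraft hydraulic pressure lost [AND]: System B unavailable=occurs, Standby system inoperative=occurs → all inputs occur → occurs.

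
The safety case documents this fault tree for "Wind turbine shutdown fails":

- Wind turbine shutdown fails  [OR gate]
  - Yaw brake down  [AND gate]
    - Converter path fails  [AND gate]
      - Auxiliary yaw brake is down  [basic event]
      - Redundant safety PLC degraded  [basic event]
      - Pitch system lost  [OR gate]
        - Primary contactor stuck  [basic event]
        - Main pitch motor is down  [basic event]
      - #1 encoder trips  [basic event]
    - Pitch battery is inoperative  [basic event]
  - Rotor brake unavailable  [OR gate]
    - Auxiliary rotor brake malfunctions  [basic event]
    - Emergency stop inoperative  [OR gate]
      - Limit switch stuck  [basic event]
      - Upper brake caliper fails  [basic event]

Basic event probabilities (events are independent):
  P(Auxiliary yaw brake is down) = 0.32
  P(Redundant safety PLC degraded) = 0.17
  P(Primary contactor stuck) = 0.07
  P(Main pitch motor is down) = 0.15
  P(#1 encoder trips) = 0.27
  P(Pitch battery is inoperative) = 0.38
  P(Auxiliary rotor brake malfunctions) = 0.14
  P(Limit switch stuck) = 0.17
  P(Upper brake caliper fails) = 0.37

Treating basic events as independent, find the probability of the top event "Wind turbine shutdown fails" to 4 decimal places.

0.5508

P(Pitch system lost) [OR] = 1 − (1−0.07) × (1−0.15) = 0.209500
P(Converter path fails) [AND] = 0.32 × 0.17 × 0.209500 × 0.27 = 0.003077
P(Yaw brake down) [AND] = 0.003077 × 0.38 = 0.001169
P(Emergency stop inoperative) [OR] = 1 − (1−0.17) × (1−0.37) = 0.477100
P(Rotor brake unavailable) [OR] = 1 − (1−0.14) × (1−0.477100) = 0.550306
P(Wind turbine shutdown fails) [OR] = 1 − (1−0.001169) × (1−0.550306) = 0.550832
Rounded to 4 decimal places: P(Wind turbine shutdown fails) ≈ 0.5508.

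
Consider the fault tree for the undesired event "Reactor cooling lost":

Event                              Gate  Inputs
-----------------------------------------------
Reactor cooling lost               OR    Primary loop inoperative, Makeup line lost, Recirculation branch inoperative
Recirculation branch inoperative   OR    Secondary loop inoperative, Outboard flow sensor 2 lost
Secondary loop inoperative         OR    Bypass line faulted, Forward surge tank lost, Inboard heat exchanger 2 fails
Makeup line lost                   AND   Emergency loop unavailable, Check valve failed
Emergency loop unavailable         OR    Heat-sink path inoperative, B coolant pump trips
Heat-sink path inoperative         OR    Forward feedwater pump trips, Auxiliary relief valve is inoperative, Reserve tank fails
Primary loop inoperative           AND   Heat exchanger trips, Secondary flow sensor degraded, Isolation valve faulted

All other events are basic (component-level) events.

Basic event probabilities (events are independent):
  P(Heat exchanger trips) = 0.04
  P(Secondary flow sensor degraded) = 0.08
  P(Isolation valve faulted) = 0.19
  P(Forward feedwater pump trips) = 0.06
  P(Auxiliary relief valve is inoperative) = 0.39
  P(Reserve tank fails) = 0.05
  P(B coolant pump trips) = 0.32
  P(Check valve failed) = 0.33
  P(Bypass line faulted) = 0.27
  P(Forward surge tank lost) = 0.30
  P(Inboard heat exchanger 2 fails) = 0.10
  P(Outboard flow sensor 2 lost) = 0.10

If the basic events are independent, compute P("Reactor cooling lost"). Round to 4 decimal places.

P(Primary loop inoperative) [AND] = 0.04 × 0.08 × 0.19 = 0.000608
P(Heat-sink path inoperative) [OR] = 1 − (1−0.06) × (1−0.39) × (1−0.05) = 0.455270
P(Emergency loop unavailable) [OR] = 1 − (1−0.455270) × (1−0.32) = 0.629584
P(Makeup line lost) [AND] = 0.629584 × 0.33 = 0.207763
P(Secondary loop inoperative) [OR] = 1 − (1−0.27) × (1−0.30) × (1−0.10) = 0.540100
P(Recirculation branch inoperative) [OR] = 1 − (1−0.540100) × (1−0.10) = 0.586090
P(Reactor cooling lost) [OR] = 1 − (1−0.000608) × (1−0.207763) × (1−0.586090) = 0.672285
Rounded to 4 decimal places: P(Reactor cooling lost) ≈ 0.6723.

0.6723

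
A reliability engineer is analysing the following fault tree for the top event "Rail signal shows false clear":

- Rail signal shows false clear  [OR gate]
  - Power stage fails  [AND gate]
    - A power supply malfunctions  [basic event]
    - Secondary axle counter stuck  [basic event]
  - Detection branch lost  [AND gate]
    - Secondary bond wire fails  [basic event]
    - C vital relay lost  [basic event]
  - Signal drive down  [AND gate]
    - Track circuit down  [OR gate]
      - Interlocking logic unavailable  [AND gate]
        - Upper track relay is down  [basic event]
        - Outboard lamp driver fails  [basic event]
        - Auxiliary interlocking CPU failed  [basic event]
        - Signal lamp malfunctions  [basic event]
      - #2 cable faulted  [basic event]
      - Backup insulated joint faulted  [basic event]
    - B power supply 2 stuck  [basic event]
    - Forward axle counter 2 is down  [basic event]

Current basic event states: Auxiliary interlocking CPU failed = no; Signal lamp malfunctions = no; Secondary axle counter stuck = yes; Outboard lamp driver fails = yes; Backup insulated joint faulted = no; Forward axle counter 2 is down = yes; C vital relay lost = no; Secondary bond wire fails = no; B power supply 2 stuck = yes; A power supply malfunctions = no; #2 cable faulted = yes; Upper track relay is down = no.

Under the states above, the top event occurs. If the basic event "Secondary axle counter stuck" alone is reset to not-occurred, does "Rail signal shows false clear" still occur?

Yes

Counterfactual: set "Secondary axle counter stuck" to not occurred.
Power stage fails [AND]: A power supply malfunctions=not, Secondary axle counter stuck=not → not all inputs occur → does not occur.
Detection branch lost [AND]: Secondary bond wire fails=not, C vital relay lost=not → not all inputs occur → does not occur.
Interlocking logic unavailable [AND]: Upper track relay is down=not, Outboard lamp driver fails=occurs, Auxiliary interlocking CPU failed=not, Signal lamp malfunctions=not → not all inputs occur → does not occur.
Track circuit down [OR]: Interlocking logic unavailable=not, #2 cable faulted=occurs, Backup insulated joint faulted=not → at least one input occurs → occurs.
Signal drive down [AND]: Track circuit down=occurs, B power supply 2 stuck=occurs, Forward axle counter 2 is down=occurs → all inputs occur → occurs.
Rail signal shows false clear [OR]: Power stage fails=not, Detection branch lost=not, Signal drive down=occurs → at least one input occurs → occurs.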